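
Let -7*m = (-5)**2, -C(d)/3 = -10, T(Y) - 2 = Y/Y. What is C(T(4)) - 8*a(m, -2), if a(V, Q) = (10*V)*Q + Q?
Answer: -3678/7 ≈ -525.43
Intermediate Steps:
T(Y) = 3 (T(Y) = 2 + Y/Y = 2 + 1 = 3)
C(d) = 30 (C(d) = -3*(-10) = 30)
m = -25/7 (m = -1/7*(-5)**2 = -1/7*25 = -25/7 ≈ -3.5714)
a(V, Q) = Q + 10*Q*V (a(V, Q) = 10*Q*V + Q = Q + 10*Q*V)
C(T(4)) - 8*a(m, -2) = 30 - (-16)*(1 + 10*(-25/7)) = 30 - (-16)*(1 - 250/7) = 30 - (-16)*(-243)/7 = 30 - 8*486/7 = 30 - 3888/7 = -3678/7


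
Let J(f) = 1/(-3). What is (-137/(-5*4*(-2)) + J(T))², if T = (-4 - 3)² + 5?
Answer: 203401/14400 ≈ 14.125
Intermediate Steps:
T = 54 (T = (-7)² + 5 = 49 + 5 = 54)
J(f) = -⅓ (J(f) = 1*(-⅓) = -⅓)
(-137/(-5*4*(-2)) + J(T))² = (-137/(-5*4*(-2)) - ⅓)² = (-137/((-20*(-2))) - ⅓)² = (-137/40 - ⅓)² = (-451/120)² = 203401/14400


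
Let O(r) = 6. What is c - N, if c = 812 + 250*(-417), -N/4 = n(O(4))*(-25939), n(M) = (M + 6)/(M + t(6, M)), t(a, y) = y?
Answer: -207194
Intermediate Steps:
n(M) = (6 + M)/(2*M) (n(M) = (M + 6)/(M + M) = (6 + M)/((2*M)) = (6 + M)*(1/(2*M)) = (6 + M)/(2*M))
N = 103756 (N = -4*(½)*(6 + 6)/6*(-25939) = -4*(½)*(⅙)*12*(-25939) = -4*(-25939) = 103756)
c = -103438 (c = 812 - 104250 = -103438)
c - N = -103438 - 1*103756 = -103438 - 103756 = -207194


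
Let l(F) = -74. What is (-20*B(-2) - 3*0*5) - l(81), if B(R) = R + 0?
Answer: 114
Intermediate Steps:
B(R) = R
(-20*B(-2) - 3*0*5) - l(81) = (-20*(-2) - 3*0*5) - 1*(-74) = (40 + 0*5) + 74 = (40 + 0) + 74 = 40 + 74 = 114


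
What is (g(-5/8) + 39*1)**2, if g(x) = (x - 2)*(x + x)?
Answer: 1830609/1024 ≈ 1787.7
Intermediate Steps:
g(x) = 2*x*(-2 + x) (g(x) = (-2 + x)*(2*x) = 2*x*(-2 + x))
(g(-5/8) + 39*1)**2 = (2*(-5/8)*(-2 - 5/8) + 39*1)**2 = (2*(-5*1/8)*(-2 - 5*1/8) + 39)**2 = (2*(-5/8)*(-2 - 5/8) + 39)**2 = (2*(-5/8)*(-21/8) + 39)**2 = (105/32 + 39)**2 = (1353/32)**2 = 1830609/1024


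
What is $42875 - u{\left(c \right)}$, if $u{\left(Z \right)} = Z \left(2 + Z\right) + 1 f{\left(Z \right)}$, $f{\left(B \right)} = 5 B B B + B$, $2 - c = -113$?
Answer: $-7575070$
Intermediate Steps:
$c = 115$ ($c = 2 - -113 = 2 + 113 = 115$)
$f{\left(B \right)} = B + 5 B^{3}$ ($f{\left(B \right)} = 5 B^{2} B + B = 5 B^{3} + B = B + 5 B^{3}$)
$u{\left(Z \right)} = Z + 5 Z^{3} + Z \left(2 + Z\right)$ ($u{\left(Z \right)} = Z \left(2 + Z\right) + 1 \left(Z + 5 Z^{3}\right) = Z \left(2 + Z\right) + \left(Z + 5 Z^{3}\right) = Z + 5 Z^{3} + Z \left(2 + Z\right)$)
$42875 - u{\left(c \right)} = 42875 - 115 \left(3 + 115 + 5 \cdot 115^{2}\right) = 42875 - 115 \left(3 + 115 + 5 \cdot 13225\right) = 42875 - 115 \left(3 + 115 + 66125\right) = 42875 - 115 \cdot 66243 = 42875 - 7617945 = -7575070$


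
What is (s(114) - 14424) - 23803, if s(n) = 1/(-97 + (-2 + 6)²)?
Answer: -3096388/81 ≈ -38227.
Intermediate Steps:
s(n) = -1/81 (s(n) = 1/(-97 + 4²) = 1/(-97 + 16) = 1/(-81) = -1/81)
(s(114) - 14424) - 23803 = (-1/81 - 14424) - 23803 = -1168345/81 - 23803 = -3096388/81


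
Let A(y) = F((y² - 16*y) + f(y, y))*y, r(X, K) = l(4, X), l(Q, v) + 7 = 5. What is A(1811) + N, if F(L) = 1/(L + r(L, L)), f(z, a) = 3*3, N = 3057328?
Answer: 9938615112467/3250752 ≈ 3.0573e+6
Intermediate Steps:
l(Q, v) = -2 (l(Q, v) = -7 + 5 = -2)
r(X, K) = -2
f(z, a) = 9
F(L) = 1/(-2 + L) (F(L) = 1/(L - 2) = 1/(-2 + L))
A(y) = y/(7 + y² - 16*y) (A(y) = y/(-2 + ((y² - 16*y) + 9)) = y/(-2 + (9 + y² - 16*y)) = y/(7 + y² - 16*y))
A(1811) + N = 1811/(7 + 1811² - 16*1811) + 3057328 = 1811/(7 + 3279721 - 28976) + 3057328 = 1811/3250752 + 3057328 = 9938615112467/3250752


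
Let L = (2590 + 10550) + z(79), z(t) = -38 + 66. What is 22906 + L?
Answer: 36074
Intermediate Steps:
z(t) = 28
L = 13168 (L = (2590 + 10550) + 28 = 13140 + 28 = 13168)
22906 + L = 22906 + 13168 = 36074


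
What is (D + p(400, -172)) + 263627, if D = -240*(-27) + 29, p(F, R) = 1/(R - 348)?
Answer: 140470719/520 ≈ 2.7014e+5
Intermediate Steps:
p(F, R) = 1/(-348 + R)
D = 6509 (D = 6480 + 29 = 6509)
(D + p(400, -172)) + 263627 = (6509 + 1/(-348 - 172)) + 263627 = (6509 + 1/(-520)) + 263627 = (6509 - 1/520) + 263627 = 3384679/520 + 263627 = 140470719/520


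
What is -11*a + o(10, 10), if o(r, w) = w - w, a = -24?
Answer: 264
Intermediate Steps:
o(r, w) = 0
-11*a + o(10, 10) = -11*(-24) + 0 = 264 + 0 = 264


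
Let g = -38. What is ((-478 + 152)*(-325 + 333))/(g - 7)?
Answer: 2608/45 ≈ 57.956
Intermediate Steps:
((-478 + 152)*(-325 + 333))/(g - 7) = ((-478 + 152)*(-325 + 333))/(-38 - 7) = -326*8/(-45) = -2608*(-1/45) = 2608/45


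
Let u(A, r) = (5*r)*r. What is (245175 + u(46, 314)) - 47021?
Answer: 691134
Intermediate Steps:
u(A, r) = 5*r²
(245175 + u(46, 314)) - 47021 = (245175 + 5*314²) - 47021 = (245175 + 5*98596) - 47021 = (245175 + 492980) - 47021 = 738155 - 47021 = 691134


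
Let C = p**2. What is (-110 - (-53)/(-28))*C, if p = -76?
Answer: -4524052/7 ≈ -6.4629e+5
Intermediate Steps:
C = 5776 (C = (-76)**2 = 5776)
(-110 - (-53)/(-28))*C = (-110 - (-53)/(-28))*5776 = (-110 - (-53)*(-1)/28)*5776 = (-110 - 1*53/28)*5776 = (-110 - 53/28)*5776 = -3133/28*5776 = -4524052/7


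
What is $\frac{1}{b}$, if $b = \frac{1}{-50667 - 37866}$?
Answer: $-88533$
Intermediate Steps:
$b = - \frac{1}{88533}$ ($b = \frac{1}{-88533} = - \frac{1}{88533} \approx -1.1295 \cdot 10^{-5}$)
$\frac{1}{b} = \frac{1}{- \frac{1}{88533}} = -88533$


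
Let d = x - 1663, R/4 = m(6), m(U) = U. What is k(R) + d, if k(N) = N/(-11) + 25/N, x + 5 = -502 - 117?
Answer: -604069/264 ≈ -2288.1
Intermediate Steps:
R = 24 (R = 4*6 = 24)
x = -624 (x = -5 + (-502 - 117) = -5 - 619 = -624)
d = -2287 (d = -624 - 1663 = -2287)
k(N) = 25/N - N/11 (k(N) = N*(-1/11) + 25/N = -N/11 + 25/N = 25/N - N/11)
k(R) + d = (25/24 - 1/11*24) - 2287 = (25*(1/24) - 24/11) - 2287 = (25/24 - 24/11) - 2287 = -301/264 - 2287 = -604069/264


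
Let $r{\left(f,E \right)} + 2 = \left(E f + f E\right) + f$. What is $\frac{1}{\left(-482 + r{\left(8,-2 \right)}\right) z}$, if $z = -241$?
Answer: $\frac{1}{122428} \approx 8.1681 \cdot 10^{-6}$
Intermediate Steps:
$r{\left(f,E \right)} = -2 + f + 2 E f$ ($r{\left(f,E \right)} = -2 + \left(\left(E f + f E\right) + f\right) = -2 + \left(\left(E f + E f\right) + f\right) = -2 + \left(2 E f + f\right) = -2 + \left(f + 2 E f\right) = -2 + f + 2 E f$)
$\frac{1}{\left(-482 + r{\left(8,-2 \right)}\right) z} = \frac{1}{\left(-482 + \left(-2 + 8 + 2 \left(-2\right) 8\right)\right) \left(-241\right)} = \frac{1}{\left(-482 - 26\right) \left(-241\right)} = \frac{1}{\left(-508\right) \left(-241\right)} = \frac{1}{122428}$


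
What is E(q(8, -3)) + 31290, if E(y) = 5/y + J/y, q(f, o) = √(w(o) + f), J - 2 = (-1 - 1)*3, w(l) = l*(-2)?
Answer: 31290 + √14/14 ≈ 31290.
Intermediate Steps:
w(l) = -2*l
J = -4 (J = 2 + (-1 - 1)*3 = 2 - 2*3 = 2 - 6 = -4)
q(f, o) = √(f - 2*o) (q(f, o) = √(-2*o + f) = √(f - 2*o))
E(y) = 1/y (E(y) = 5/y - 4/y = 1/y)
E(q(8, -3)) + 31290 = 1/(√(8 - 2*(-3))) + 31290 = 1/(√(8 + 6)) + 31290 = 1/(√14) + 31290 = √14/14 + 31290 = 31290 + √14/14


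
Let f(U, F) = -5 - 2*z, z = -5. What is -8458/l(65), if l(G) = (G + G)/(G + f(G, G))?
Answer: -59206/13 ≈ -4554.3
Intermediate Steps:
f(U, F) = 5 (f(U, F) = -5 - 2*(-5) = -5 + 10 = 5)
l(G) = 2*G/(5 + G) (l(G) = (G + G)/(G + 5) = (2*G)/(5 + G) = 2*G/(5 + G))
-8458/l(65) = -8458/(2*65/(5 + 65)) = -8458/(2*65/70) = -8458/(2*65*(1/70)) = -8458/13/7 = -8458*7/13 = -59206/13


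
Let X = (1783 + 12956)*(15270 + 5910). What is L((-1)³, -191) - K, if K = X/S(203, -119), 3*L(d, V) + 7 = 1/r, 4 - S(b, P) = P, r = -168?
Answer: -52444947617/20664 ≈ -2.5380e+6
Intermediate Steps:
S(b, P) = 4 - P
X = 312172020 (X = 14739*21180 = 312172020)
L(d, V) = -1177/504 (L(d, V) = -7/3 + (⅓)/(-168) = -7/3 + (⅓)*(-1/168) = -7/3 - 1/504 = -1177/504)
K = 104057340/41 (K = 312172020/(4 - 1*(-119)) = 312172020/(4 + 119) = 312172020/123 = 312172020*(1/123) = 104057340/41 ≈ 2.5380e+6)
L((-1)³, -191) - K = -1177/504 - 1*104057340/41 = -1177/504 - 104057340/41 = -52444947617/20664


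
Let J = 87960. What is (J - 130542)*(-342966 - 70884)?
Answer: 17622560700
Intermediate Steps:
(J - 130542)*(-342966 - 70884) = (87960 - 130542)*(-342966 - 70884) = -42582*(-413850) = 17622560700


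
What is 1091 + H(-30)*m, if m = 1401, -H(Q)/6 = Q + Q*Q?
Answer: -7312129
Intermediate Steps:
H(Q) = -6*Q - 6*Q**2 (H(Q) = -6*(Q + Q*Q) = -6*(Q + Q**2) = -6*Q - 6*Q**2)
1091 + H(-30)*m = 1091 - 6*(-30)*(1 - 30)*1401 = 1091 - 6*(-30)*(-29)*1401 = 1091 - 5220*1401 = 1091 - 7313220 = -7312129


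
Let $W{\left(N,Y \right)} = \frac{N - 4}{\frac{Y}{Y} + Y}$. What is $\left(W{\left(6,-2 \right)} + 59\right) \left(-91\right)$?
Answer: $-5187$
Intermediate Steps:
$W{\left(N,Y \right)} = \frac{-4 + N}{1 + Y}$
$\left(W{\left(6,-2 \right)} + 59\right) \left(-91\right) = \left(\frac{-4 + 6}{1 - 2} + 59\right) \left(-91\right) = \left(\frac{1}{-1} \cdot 2 + 59\right) \left(-91\right) = \left(\left(-1\right) 2 + 59\right) \left(-91\right) = \left(-2 + 59\right) \left(-91\right) = 57 \left(-91\right) = -5187$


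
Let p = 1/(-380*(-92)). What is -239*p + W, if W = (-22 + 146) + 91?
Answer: 7516161/34960 ≈ 214.99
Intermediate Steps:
W = 215 (W = 124 + 91 = 215)
p = 1/34960 (p = -1/380*(-1/92) = 1/34960 ≈ 2.8604e-5)
-239*p + W = -239*1/34960 + 215 = -239/34960 + 215 = 7516161/34960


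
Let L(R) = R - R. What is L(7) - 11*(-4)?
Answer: 44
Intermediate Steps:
L(R) = 0
L(7) - 11*(-4) = 0 - 11*(-4) = 0 + 44 = 44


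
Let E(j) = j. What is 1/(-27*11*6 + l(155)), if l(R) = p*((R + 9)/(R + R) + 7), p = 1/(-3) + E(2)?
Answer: -31/54853 ≈ -0.00056515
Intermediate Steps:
p = 5/3 (p = 1/(-3) + 2 = -⅓ + 2 = 5/3 ≈ 1.6667)
l(R) = 35/3 + 5*(9 + R)/(6*R) (l(R) = 5*((R + 9)/(R + R) + 7)/3 = 5*((9 + R)/((2*R)) + 7)/3 = 5*((9 + R)*(1/(2*R)) + 7)/3 = 5*((9 + R)/(2*R) + 7)/3 = 5*(7 + (9 + R)/(2*R))/3 = 35/3 + 5*(9 + R)/(6*R))
1/(-27*11*6 + l(155)) = 1/(-27*11*6 + (5/2)*(3 + 5*155)/155) = 1/(-297*6 + (5/2)*(1/155)*(3 + 775)) = 1/(-1782 + (5/2)*(1/155)*778) = 1/(-1782 + 389/31) = 1/(-54853/31) = -31/54853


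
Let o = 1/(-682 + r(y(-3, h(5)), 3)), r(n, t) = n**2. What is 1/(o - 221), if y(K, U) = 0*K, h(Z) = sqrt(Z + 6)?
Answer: -682/150723 ≈ -0.0045249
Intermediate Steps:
h(Z) = sqrt(6 + Z)
y(K, U) = 0
o = -1/682 (o = 1/(-682 + 0**2) = 1/(-682 + 0) = 1/(-682) = -1/682 ≈ -0.0014663)
1/(o - 221) = 1/(-1/682 - 221) = 1/(-150723/682) = -682/150723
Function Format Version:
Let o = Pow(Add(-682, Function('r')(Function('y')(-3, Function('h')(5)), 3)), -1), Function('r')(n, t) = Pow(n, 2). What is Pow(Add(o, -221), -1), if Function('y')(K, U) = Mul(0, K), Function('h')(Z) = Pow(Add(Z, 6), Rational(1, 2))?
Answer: Rational(-682, 150723) ≈ -0.0045249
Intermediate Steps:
Function('h')(Z) = Pow(Add(6, Z), Rational(1, 2))
Function('y')(K, U) = 0
o = Rational(-1, 682) (o = Pow(Add(-682, Pow(0, 2)), -1) = Pow(Add(-682, 0), -1) = Pow(-682, -1) = Rational(-1, 682) ≈ -0.0014663)
Pow(Add(o, -221), -1) = Pow(Add(Rational(-1, 682), -221), -1) = Pow(Rational(-150723, 682), -1) = Rational(-682, 150723)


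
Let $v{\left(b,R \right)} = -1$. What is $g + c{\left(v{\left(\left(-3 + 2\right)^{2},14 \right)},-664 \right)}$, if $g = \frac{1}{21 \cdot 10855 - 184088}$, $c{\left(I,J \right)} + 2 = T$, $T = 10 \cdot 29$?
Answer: $\frac{12633697}{43867} \approx 288.0$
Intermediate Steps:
$T = 290$
$c{\left(I,J \right)} = 288$ ($c{\left(I,J \right)} = -2 + 290 = 288$)
$g = \frac{1}{43867}$ ($g = \frac{1}{227955 - 184088} = \frac{1}{43867} \approx 2.2796 \cdot 10^{-5}$)
$g + c{\left(v{\left(\left(-3 + 2\right)^{2},14 \right)},-664 \right)} = \frac{1}{43867} + 288 = \frac{12633697}{43867}$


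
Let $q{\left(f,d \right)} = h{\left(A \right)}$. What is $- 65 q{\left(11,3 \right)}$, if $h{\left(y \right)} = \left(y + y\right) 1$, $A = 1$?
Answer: $-130$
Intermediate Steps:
$h{\left(y \right)} = 2 y$ ($h{\left(y \right)} = 2 y 1 = 2 y$)
$q{\left(f,d \right)} = 2$ ($q{\left(f,d \right)} = 2 \cdot 1 = 2$)
$- 65 q{\left(11,3 \right)} = \left(-65\right) 2 = -130$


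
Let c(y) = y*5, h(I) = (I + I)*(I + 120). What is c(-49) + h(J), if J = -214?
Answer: 39987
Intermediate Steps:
h(I) = 2*I*(120 + I) (h(I) = (2*I)*(120 + I) = 2*I*(120 + I))
c(y) = 5*y
c(-49) + h(J) = 5*(-49) + 2*(-214)*(120 - 214) = -245 + 2*(-214)*(-94) = -245 + 40232 = 39987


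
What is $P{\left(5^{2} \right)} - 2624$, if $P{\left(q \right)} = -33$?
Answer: $-2657$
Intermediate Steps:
$P{\left(5^{2} \right)} - 2624 = -33 - 2624 = -2657$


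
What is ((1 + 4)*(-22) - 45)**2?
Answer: 24025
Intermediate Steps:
((1 + 4)*(-22) - 45)**2 = (5*(-22) - 45)**2 = (-110 - 45)**2 = (-155)**2 = 24025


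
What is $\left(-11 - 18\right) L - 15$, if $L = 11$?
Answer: $-334$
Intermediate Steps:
$\left(-11 - 18\right) L - 15 = \left(-11 - 18\right) 11 - 15 = \left(-29\right) 11 - 15 = -319 - 15 = -334$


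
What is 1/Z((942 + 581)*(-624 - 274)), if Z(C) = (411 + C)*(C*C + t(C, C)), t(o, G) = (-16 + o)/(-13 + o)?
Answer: -455889/1165889260738418283435602 ≈ -3.9102e-19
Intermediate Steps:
t(o, G) = (-16 + o)/(-13 + o)
Z(C) = (411 + C)*(C**2 + (-16 + C)/(-13 + C)) (Z(C) = (411 + C)*(C*C + (-16 + C)/(-13 + C)) = (411 + C)*(C**2 + (-16 + C)/(-13 + C)))
1/Z((942 + 581)*(-624 - 274)) = 1/((-6576 + ((942 + 581)*(-624 - 274))**4 - 5342*(-624 - 274)**2*(942 + 581)**2 + 395*((942 + 581)*(-624 - 274)) + 398*((942 + 581)*(-624 - 274))**3)/(-13 + (942 + 581)*(-624 - 274))) = 1/((-6576 + (1523*(-898))**4 - 5342*(1523*(-898))**2 + 395*(1523*(-898)) + 398*(1523*(-898))**3)/(-13 + 1523*(-898))) = 1/((-6576 + (-1367654)**4 - 5342*(-1367654)**2 + 395*(-1367654) + 398*(-1367654)**3)/(-13 - 1367654)) = 1/((-6576 + 3498685942269440096528656 - 5342*1870477463716 - 540223330 + 398*(-2558165985161042264))/(-1367667)) = 1/(-(-6576 + 3498685942269440096528656 - 9992090611170872 - 540223330 - 1018150062094094821072)/1367667) = 1/(-1/1367667*3497667782215254850306806) = 1/(-1165889260738418283435602/455889) = -455889/1165889260738418283435602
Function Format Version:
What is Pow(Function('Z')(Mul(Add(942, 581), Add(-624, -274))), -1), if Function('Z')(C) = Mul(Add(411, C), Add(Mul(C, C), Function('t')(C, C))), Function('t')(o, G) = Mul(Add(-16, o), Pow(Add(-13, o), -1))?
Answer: Rational(-455889, 1165889260738418283435602) ≈ -3.9102e-19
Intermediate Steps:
Function('t')(o, G) = Mul(Pow(Add(-13, o), -1), Add(-16, o))
Function('Z')(C) = Mul(Add(411, C), Add(Pow(C, 2), Mul(Pow(Add(-13, C), -1), Add(-16, C)))) (Function('Z')(C) = Mul(Add(411, C), Add(Mul(C, C), Mul(Pow(Add(-13, C), -1), Add(-16, C)))) = Mul(Add(411, C), Add(Pow(C, 2), Mul(Pow(Add(-13, C), -1), Add(-16, C)))))
Pow(Function('Z')(Mul(Add(942, 581), Add(-624, -274))), -1) = Pow(Mul(Pow(Add(-13, Mul(Add(942, 581), Add(-624, -274))), -1), Add(-6576, Pow(Mul(Add(942, 581), Add(-624, -274)), 4), Mul(-5342, Pow(Mul(Add(942, 581), Add(-624, -274)), 2)), Mul(395, Mul(Add(942, 581), Add(-624, -274))), Mul(398, Pow(Mul(Add(942, 581), Add(-624, -274)), 3)))), -1) = Pow(Mul(Pow(Add(-13, Mul(1523, -898)), -1), Add(-6576, Pow(Mul(1523, -898), 4), Mul(-5342, Pow(Mul(1523, -898), 2)), Mul(395, Mul(1523, -898)), Mul(398, Pow(Mul(1523, -898), 3)))), -1) = Pow(Mul(Pow(Add(-13, -1367654), -1), Add(-6576, Pow(-1367654, 4), Mul(-5342, Pow(-1367654, 2)), Mul(395, -1367654), Mul(398, Pow(-1367654, 3)))), -1) = Pow(Mul(Pow(-1367667, -1), Add(-6576, 3498685942269440096528656, Mul(-5342, 1870477463716), -540223330, Mul(398, -2558165985161042264))), -1) = Pow(Mul(Rational(-1, 1367667), Add(-6576, 3498685942269440096528656, -9992090611170872, -540223330, -1018150062094094821072)), -1) = Pow(Mul(Rational(-1, 1367667), 3497667782215254850306806), -1) = Pow(Rational(-1165889260738418283435602, 455889), -1) = Rational(-455889, 1165889260738418283435602)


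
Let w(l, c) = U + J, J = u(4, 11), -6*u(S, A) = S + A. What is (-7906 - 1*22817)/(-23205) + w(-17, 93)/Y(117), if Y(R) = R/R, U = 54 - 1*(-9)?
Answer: 136631/2210 ≈ 61.824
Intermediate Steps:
u(S, A) = -A/6 - S/6 (u(S, A) = -(S + A)/6 = -(A + S)/6 = -A/6 - S/6)
U = 63 (U = 54 + 9 = 63)
Y(R) = 1
J = -5/2 (J = -⅙*11 - ⅙*4 = -11/6 - ⅔ = -5/2 ≈ -2.5000)
w(l, c) = 121/2 (w(l, c) = 63 - 5/2 = 121/2)
(-7906 - 1*22817)/(-23205) + w(-17, 93)/Y(117) = (-7906 - 1*22817)/(-23205) + (121/2)/1 = (-7906 - 22817)*(-1/23205) + (121/2)*1 = -30723*(-1/23205) + 121/2 = 1463/1105 + 121/2 = 136631/2210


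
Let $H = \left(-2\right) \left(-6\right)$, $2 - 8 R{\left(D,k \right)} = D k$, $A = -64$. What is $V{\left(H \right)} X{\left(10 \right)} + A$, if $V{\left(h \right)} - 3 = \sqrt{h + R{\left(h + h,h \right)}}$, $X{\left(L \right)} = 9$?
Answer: $-37 + \frac{9 i \sqrt{95}}{2} \approx -37.0 + 43.861 i$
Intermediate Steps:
$R{\left(D,k \right)} = \frac{1}{4} - \frac{D k}{8}$
$H = 12$
$V{\left(h \right)} = 3 + \sqrt{\frac{1}{4} + h - \frac{h^{2}}{4}}$ ($V{\left(h \right)} = 3 + \sqrt{h - \left(- \frac{1}{4} + \frac{\left(h + h\right) h}{8}\right)} = 3 + \sqrt{h - \left(- \frac{1}{4} + \frac{2 h h}{8}\right)} = 3 + \sqrt{h - \left(- \frac{1}{4} + \frac{h^{2}}{4}\right)} = 3 + \sqrt{\frac{1}{4} + h - \frac{h^{2}}{4}}$)
$V{\left(H \right)} X{\left(10 \right)} + A = \left(3 + \frac{\sqrt{1 - 12^{2} + 4 \cdot 12}}{2}\right) 9 - 64 = \left(3 + \frac{\sqrt{1 - 144 + 48}}{2}\right) 9 - 64 = \left(3 + \frac{\sqrt{-95}}{2}\right) 9 - 64 = \left(3 + \frac{i \sqrt{95}}{2}\right) 9 - 64 = \left(27 + \frac{9 i \sqrt{95}}{2}\right) - 64 = -37 + \frac{9 i \sqrt{95}}{2}$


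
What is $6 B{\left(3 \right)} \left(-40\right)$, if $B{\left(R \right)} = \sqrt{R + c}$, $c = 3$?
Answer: $- 240 \sqrt{6} \approx -587.88$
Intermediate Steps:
$B{\left(R \right)} = \sqrt{3 + R}$ ($B{\left(R \right)} = \sqrt{R + 3} = \sqrt{3 + R}$)
$6 B{\left(3 \right)} \left(-40\right) = 6 \sqrt{3 + 3} \left(-40\right) = 6 \sqrt{6} \left(-40\right) = - 240 \sqrt{6}$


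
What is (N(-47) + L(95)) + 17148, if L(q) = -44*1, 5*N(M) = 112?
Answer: 85632/5 ≈ 17126.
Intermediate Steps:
N(M) = 112/5 (N(M) = (1/5)*112 = 112/5)
L(q) = -44
(N(-47) + L(95)) + 17148 = (112/5 - 44) + 17148 = -108/5 + 17148 = 85632/5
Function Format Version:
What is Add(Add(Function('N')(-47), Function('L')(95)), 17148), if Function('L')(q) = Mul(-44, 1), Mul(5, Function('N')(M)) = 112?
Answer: Rational(85632, 5) ≈ 17126.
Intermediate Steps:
Function('N')(M) = Rational(112, 5) (Function('N')(M) = Mul(Rational(1, 5), 112) = Rational(112, 5))
Function('L')(q) = -44
Add(Add(Function('N')(-47), Function('L')(95)), 17148) = Add(Add(Rational(112, 5), -44), 17148) = Add(Rational(-108, 5), 17148) = Rational(85632, 5)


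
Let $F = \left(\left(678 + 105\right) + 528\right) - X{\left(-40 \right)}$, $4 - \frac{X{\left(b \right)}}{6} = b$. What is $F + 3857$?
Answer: $4904$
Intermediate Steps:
$X{\left(b \right)} = 24 - 6 b$
$F = 1047$ ($F = \left(\left(678 + 105\right) + 528\right) - \left(24 - -240\right) = \left(783 + 528\right) - \left(24 + 240\right) = 1311 - 264 = 1047$)
$F + 3857 = 1047 + 3857 = 4904$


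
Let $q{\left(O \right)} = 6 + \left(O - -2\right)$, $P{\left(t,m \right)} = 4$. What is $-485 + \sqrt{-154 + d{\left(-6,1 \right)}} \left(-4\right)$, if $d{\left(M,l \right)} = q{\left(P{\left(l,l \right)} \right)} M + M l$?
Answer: $-485 - 8 i \sqrt{58} \approx -485.0 - 60.926 i$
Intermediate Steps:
$q{\left(O \right)} = 8 + O$ ($q{\left(O \right)} = 6 + \left(O + 2\right) = 6 + \left(2 + O\right) = 8 + O$)
$d{\left(M,l \right)} = 12 M + M l$ ($d{\left(M,l \right)} = \left(8 + 4\right) M + M l = 12 M + M l$)
$-485 + \sqrt{-154 + d{\left(-6,1 \right)}} \left(-4\right) = -485 + \sqrt{-154 - 6 \left(12 + 1\right)} \left(-4\right) = -485 + \sqrt{-154 - 78} \left(-4\right) = -485 + \sqrt{-232} \left(-4\right) = -485 + 2 i \sqrt{58} \left(-4\right) = -485 - 8 i \sqrt{58}$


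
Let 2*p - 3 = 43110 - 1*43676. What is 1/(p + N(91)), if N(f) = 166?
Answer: -2/231 ≈ -0.0086580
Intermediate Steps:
p = -563/2 (p = 3/2 + (43110 - 1*43676)/2 = 3/2 + (43110 - 43676)/2 = 3/2 + (½)*(-566) = 3/2 - 283 = -563/2 ≈ -281.50)
1/(p + N(91)) = 1/(-563/2 + 166) = 1/(-231/2) = -2/231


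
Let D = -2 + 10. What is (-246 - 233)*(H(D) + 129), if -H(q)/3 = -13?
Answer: -80472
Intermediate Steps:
D = 8
H(q) = 39 (H(q) = -3*(-13) = 39)
(-246 - 233)*(H(D) + 129) = (-246 - 233)*(39 + 129) = -479*168 = -80472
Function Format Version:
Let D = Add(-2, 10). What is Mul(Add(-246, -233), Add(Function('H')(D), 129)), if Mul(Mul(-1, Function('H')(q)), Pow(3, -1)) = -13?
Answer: -80472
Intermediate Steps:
D = 8
Function('H')(q) = 39 (Function('H')(q) = Mul(-3, -13) = 39)
Mul(Add(-246, -233), Add(Function('H')(D), 129)) = Mul(Add(-246, -233), Add(39, 129)) = Mul(-479, 168) = -80472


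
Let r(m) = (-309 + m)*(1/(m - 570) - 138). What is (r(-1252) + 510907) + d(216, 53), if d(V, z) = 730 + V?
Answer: 1325089323/1822 ≈ 7.2727e+5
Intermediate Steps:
r(m) = (-309 + m)*(-138 + 1/(-570 + m)) (r(m) = (-309 + m)*(1/(-570 + m) - 138) = (-309 + m)*(-138 + 1/(-570 + m)))
(r(-1252) + 510907) + d(216, 53) = ((-24306249 - 138*(-1252)**2 + 121303*(-1252))/(-570 - 1252) + 510907) + (730 + 216) = ((-24306249 - 138*1567504 - 151871356)/(-1822) + 510907) + 946 = (-(-24306249 - 216315552 - 151871356)/1822 + 510907) + 946 = (-1/1822*(-392493157) + 510907) + 946 = (392493157/1822 + 510907) + 946 = 1323365711/1822 + 946 = 1325089323/1822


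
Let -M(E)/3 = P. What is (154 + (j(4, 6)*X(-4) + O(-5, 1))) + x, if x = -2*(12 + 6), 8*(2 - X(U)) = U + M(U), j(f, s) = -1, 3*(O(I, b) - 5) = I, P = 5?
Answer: 2807/24 ≈ 116.96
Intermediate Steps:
O(I, b) = 5 + I/3
M(E) = -15 (M(E) = -3*5 = -15)
X(U) = 31/8 - U/8 (X(U) = 2 - (U - 15)/8 = 2 - (-15 + U)/8 = 2 + (15/8 - U/8) = 31/8 - U/8)
x = -36 (x = -2*18 = -36)
(154 + (j(4, 6)*X(-4) + O(-5, 1))) + x = (154 + (-(31/8 - ⅛*(-4)) + (5 + (⅓)*(-5)))) - 36 = (154 + (-(31/8 + ½) + (5 - 5/3))) - 36 = (154 + (-1*35/8 + 10/3)) - 36 = (154 + (-35/8 + 10/3)) - 36 = (154 - 25/24) - 36 = 3671/24 - 36 = 2807/24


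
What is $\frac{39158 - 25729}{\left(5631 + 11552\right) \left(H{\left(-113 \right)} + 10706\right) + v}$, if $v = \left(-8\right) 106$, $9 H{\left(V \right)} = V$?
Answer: $\frac{120861}{1653701471} \approx 7.3085 \cdot 10^{-5}$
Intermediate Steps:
$H{\left(V \right)} = \frac{V}{9}$
$v = -848$
$\frac{39158 - 25729}{\left(5631 + 11552\right) \left(H{\left(-113 \right)} + 10706\right) + v} = \frac{39158 - 25729}{\left(5631 + 11552\right) \left(\frac{1}{9} \left(-113\right) + 10706\right) - 848} = \frac{13429}{17183 \left(- \frac{113}{9} + 10706\right) - 848} = \frac{13429}{17183 \cdot \frac{96241}{9} - 848} = \frac{13429}{\frac{1653709103}{9} - 848} = \frac{13429}{\frac{1653701471}{9}} = 13429 \cdot \frac{9}{1653701471} = \frac{120861}{1653701471}$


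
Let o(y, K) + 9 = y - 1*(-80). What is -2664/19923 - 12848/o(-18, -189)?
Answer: -85370632/351973 ≈ -242.55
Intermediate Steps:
o(y, K) = 71 + y (o(y, K) = -9 + (y - 1*(-80)) = -9 + (y + 80) = -9 + (80 + y) = 71 + y)
-2664/19923 - 12848/o(-18, -189) = -2664/19923 - 12848/(71 - 18) = -2664*1/19923 - 12848/53 = -888/6641 - 12848*1/53 = -888/6641 - 12848/53 = -85370632/351973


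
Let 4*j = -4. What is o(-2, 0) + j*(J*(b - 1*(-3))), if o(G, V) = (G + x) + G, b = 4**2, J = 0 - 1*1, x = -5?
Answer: 10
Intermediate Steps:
J = -1 (J = 0 - 1 = -1)
b = 16
o(G, V) = -5 + 2*G (o(G, V) = (G - 5) + G = (-5 + G) + G = -5 + 2*G)
j = -1 (j = (1/4)*(-4) = -1)
o(-2, 0) + j*(J*(b - 1*(-3))) = (-5 + 2*(-2)) - (-1)*(16 - 1*(-3)) = (-5 - 4) - (-1)*(16 + 3) = -9 - (-1)*19 = -9 - 1*(-19) = -9 + 19 = 10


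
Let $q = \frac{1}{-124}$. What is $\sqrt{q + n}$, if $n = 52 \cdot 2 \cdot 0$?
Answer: $\frac{i \sqrt{31}}{62} \approx 0.089803 i$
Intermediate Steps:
$n = 0$ ($n = 52 \cdot 0 = 0$)
$q = - \frac{1}{124} \approx -0.0080645$
$\sqrt{q + n} = \sqrt{- \frac{1}{124} + 0} = \sqrt{- \frac{1}{124}} = \frac{i \sqrt{31}}{62}$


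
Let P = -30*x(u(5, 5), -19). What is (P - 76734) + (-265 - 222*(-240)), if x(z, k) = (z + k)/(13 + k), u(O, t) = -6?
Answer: -23844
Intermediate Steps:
x(z, k) = (k + z)/(13 + k)
P = -125 (P = -30*(-19 - 6)/(13 - 19) = -30*(-25)/(-6) = -(-5)*(-25) = -30*25/6 = -125)
(P - 76734) + (-265 - 222*(-240)) = (-125 - 76734) + (-265 - 222*(-240)) = -76859 + (-265 + 53280) = -76859 + 53015 = -23844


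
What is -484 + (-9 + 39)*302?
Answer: 8576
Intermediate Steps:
-484 + (-9 + 39)*302 = -484 + 30*302 = -484 + 9060 = 8576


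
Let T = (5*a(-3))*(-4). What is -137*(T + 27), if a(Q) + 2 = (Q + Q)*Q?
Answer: 40141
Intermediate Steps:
a(Q) = -2 + 2*Q² (a(Q) = -2 + (Q + Q)*Q = -2 + (2*Q)*Q = -2 + 2*Q²)
T = -320 (T = (5*(-2 + 2*(-3)²))*(-4) = (5*(-2 + 2*9))*(-4) = (5*(-2 + 18))*(-4) = (5*16)*(-4) = 80*(-4) = -320)
-137*(T + 27) = -137*(-320 + 27) = -137*(-293) = 40141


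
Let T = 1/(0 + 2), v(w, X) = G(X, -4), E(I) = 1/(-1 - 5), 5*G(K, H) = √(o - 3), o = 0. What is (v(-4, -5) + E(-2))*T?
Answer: -1/12 + I*√3/10 ≈ -0.083333 + 0.17321*I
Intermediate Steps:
G(K, H) = I*√3/5 (G(K, H) = √(0 - 3)/5 = √(-3)/5 = (I*√3)/5 = I*√3/5)
E(I) = -⅙ (E(I) = 1/(-6) = -⅙)
v(w, X) = I*√3/5
T = ½ (T = 1/2 = ½ ≈ 0.50000)
(v(-4, -5) + E(-2))*T = (I*√3/5 - ⅙)*(½) = (-⅙ + I*√3/5)*(½) = -1/12 + I*√3/10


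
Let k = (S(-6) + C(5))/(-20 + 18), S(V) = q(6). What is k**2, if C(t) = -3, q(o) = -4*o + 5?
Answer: 121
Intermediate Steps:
q(o) = 5 - 4*o
S(V) = -19 (S(V) = 5 - 4*6 = 5 - 24 = -19)
k = 11 (k = (-19 - 3)/(-20 + 18) = -22/(-2) = -22*(-1/2) = 11)
k**2 = 11**2 = 121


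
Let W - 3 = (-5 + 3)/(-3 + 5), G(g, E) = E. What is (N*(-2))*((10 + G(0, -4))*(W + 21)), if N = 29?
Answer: -8004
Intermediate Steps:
W = 2 (W = 3 + (-5 + 3)/(-3 + 5) = 3 - 2/2 = 3 - 2*½ = 3 - 1 = 2)
(N*(-2))*((10 + G(0, -4))*(W + 21)) = (29*(-2))*((10 - 4)*(2 + 21)) = -348*23 = -58*138 = -8004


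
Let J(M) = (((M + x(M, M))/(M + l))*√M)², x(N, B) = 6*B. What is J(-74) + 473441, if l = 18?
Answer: 3736875/8 ≈ 4.6711e+5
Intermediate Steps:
J(M) = 49*M³/(18 + M)² (J(M) = (((M + 6*M)/(M + 18))*√M)² = (((7*M)/(18 + M))*√M)² = ((7*M/(18 + M))*√M)² = (7*M^(3/2)/(18 + M))² = 49*M³/(18 + M)²)
J(-74) + 473441 = 49*(-74)³/(18 - 74)² + 473441 = 49*(-405224)/(-56)² + 473441 = 49*(-405224)*(1/3136) + 473441 = -50653/8 + 473441 = 3736875/8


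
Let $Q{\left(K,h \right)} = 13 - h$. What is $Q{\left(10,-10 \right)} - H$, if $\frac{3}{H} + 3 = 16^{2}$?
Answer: $\frac{5816}{253} \approx 22.988$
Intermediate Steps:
$H = \frac{3}{253}$ ($H = \frac{3}{-3 + 16^{2}} = \frac{3}{-3 + 256} = \frac{3}{253} \approx 0.011858$)
$Q{\left(10,-10 \right)} - H = \left(13 - -10\right) - \frac{3}{253} = \left(13 + 10\right) - \frac{3}{253} = 23 - \frac{3}{253} = \frac{5816}{253}$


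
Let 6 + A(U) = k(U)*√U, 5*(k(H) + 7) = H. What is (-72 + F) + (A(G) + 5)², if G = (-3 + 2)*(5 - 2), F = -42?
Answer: -7157/25 + 76*I*√3/5 ≈ -286.28 + 26.327*I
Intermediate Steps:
k(H) = -7 + H/5
G = -3 (G = -1*3 = -3)
A(U) = -6 + √U*(-7 + U/5) (A(U) = -6 + (-7 + U/5)*√U = -6 + √U*(-7 + U/5))
(-72 + F) + (A(G) + 5)² = (-72 - 42) + ((-6 + √(-3)*(-35 - 3)/5) + 5)² = -114 + ((-6 + (⅕)*(I*√3)*(-38)) + 5)² = -114 + ((-6 - 38*I*√3/5) + 5)² = -114 + (-1 - 38*I*√3/5)²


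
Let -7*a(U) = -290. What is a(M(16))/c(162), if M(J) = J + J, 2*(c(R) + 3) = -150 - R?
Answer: -290/1113 ≈ -0.26056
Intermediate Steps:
c(R) = -78 - R/2 (c(R) = -3 + (-150 - R)/2 = -3 + (-75 - R/2) = -78 - R/2)
M(J) = 2*J
a(U) = 290/7 (a(U) = -1/7*(-290) = 290/7)
a(M(16))/c(162) = 290/(7*(-78 - 1/2*162)) = 290/(7*(-78 - 81)) = (290/7)/(-159) = (290/7)*(-1/159) = -290/1113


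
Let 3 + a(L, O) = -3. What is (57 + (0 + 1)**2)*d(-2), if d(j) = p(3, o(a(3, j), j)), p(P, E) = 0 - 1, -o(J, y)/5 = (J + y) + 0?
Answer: -58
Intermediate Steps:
a(L, O) = -6 (a(L, O) = -3 - 3 = -6)
o(J, y) = -5*J - 5*y (o(J, y) = -5*((J + y) + 0) = -5*(J + y) = -5*J - 5*y)
p(P, E) = -1
d(j) = -1
(57 + (0 + 1)**2)*d(-2) = (57 + (0 + 1)**2)*(-1) = (57 + 1**2)*(-1) = (57 + 1)*(-1) = 58*(-1) = -58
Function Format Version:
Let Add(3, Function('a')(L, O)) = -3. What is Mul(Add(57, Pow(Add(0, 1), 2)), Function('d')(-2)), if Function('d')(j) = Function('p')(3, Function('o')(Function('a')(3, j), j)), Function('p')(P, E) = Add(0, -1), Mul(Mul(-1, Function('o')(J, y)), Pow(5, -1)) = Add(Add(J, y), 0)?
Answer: -58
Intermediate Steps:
Function('a')(L, O) = -6 (Function('a')(L, O) = Add(-3, -3) = -6)
Function('o')(J, y) = Add(Mul(-5, J), Mul(-5, y)) (Function('o')(J, y) = Mul(-5, Add(Add(J, y), 0)) = Mul(-5, Add(J, y)) = Add(Mul(-5, J), Mul(-5, y)))
Function('p')(P, E) = -1
Function('d')(j) = -1
Mul(Add(57, Pow(Add(0, 1), 2)), Function('d')(-2)) = Mul(Add(57, Pow(Add(0, 1), 2)), -1) = Mul(Add(57, Pow(1, 2)), -1) = Mul(Add(57, 1), -1) = Mul(58, -1) = -58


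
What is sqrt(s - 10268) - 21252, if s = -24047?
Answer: -21252 + I*sqrt(34315) ≈ -21252.0 + 185.24*I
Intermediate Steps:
sqrt(s - 10268) - 21252 = sqrt(-24047 - 10268) - 21252 = sqrt(-34315) - 21252 = I*sqrt(34315) - 21252 = -21252 + I*sqrt(34315)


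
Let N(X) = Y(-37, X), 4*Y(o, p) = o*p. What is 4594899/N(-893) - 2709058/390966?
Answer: 3548143572179/6458953803 ≈ 549.34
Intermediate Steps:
Y(o, p) = o*p/4 (Y(o, p) = (o*p)/4 = o*p/4)
N(X) = -37*X/4 (N(X) = (¼)*(-37)*X = -37*X/4)
4594899/N(-893) - 2709058/390966 = 4594899/((-37/4*(-893))) - 2709058/390966 = 4594899/(33041/4) - 2709058*1/390966 = 4594899*(4/33041) - 1354529/195483 = 18379596/33041 - 1354529/195483 = 3548143572179/6458953803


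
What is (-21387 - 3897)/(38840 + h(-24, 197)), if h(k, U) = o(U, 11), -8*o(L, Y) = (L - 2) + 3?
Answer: -101136/155261 ≈ -0.65139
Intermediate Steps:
o(L, Y) = -1/8 - L/8 (o(L, Y) = -((L - 2) + 3)/8 = -((-2 + L) + 3)/8 = -(1 + L)/8 = -1/8 - L/8)
h(k, U) = -1/8 - U/8
(-21387 - 3897)/(38840 + h(-24, 197)) = (-21387 - 3897)/(38840 + (-1/8 - 1/8*197)) = -25284/(38840 + (-1/8 - 197/8)) = -25284/(38840 - 99/4) = -25284/155261/4 = -25284*4/155261 = -101136/155261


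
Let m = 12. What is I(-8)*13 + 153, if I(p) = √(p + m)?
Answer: 179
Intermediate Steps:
I(p) = √(12 + p) (I(p) = √(p + 12) = √(12 + p))
I(-8)*13 + 153 = √(12 - 8)*13 + 153 = √4*13 + 153 = 2*13 + 153 = 26 + 153 = 179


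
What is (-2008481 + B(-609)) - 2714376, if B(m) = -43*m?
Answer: -4696670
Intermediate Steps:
(-2008481 + B(-609)) - 2714376 = (-2008481 - 43*(-609)) - 2714376 = (-2008481 + 26187) - 2714376 = -1982294 - 2714376 = -4696670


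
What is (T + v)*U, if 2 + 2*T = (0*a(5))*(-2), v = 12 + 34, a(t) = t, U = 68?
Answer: 3060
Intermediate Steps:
v = 46
T = -1 (T = -1 + ((0*5)*(-2))/2 = -1 + (0*(-2))/2 = -1 + (1/2)*0 = -1 + 0 = -1)
(T + v)*U = (-1 + 46)*68 = 45*68 = 3060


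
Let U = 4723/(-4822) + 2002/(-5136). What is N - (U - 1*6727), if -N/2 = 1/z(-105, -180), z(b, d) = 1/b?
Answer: 42958552519/6191448 ≈ 6938.4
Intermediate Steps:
U = -8477743/6191448 (U = 4723*(-1/4822) + 2002*(-1/5136) = -4723/4822 - 1001/2568 = -8477743/6191448 ≈ -1.3693)
N = 210 (N = -2/(1/(-105)) = -2/(-1/105) = -2*(-105) = 210)
N - (U - 1*6727) = 210 - (-8477743/6191448 - 1*6727) = 210 - (-8477743/6191448 - 6727) = 210 - 1*(-41658348439/6191448) = 210 + 41658348439/6191448 = 42958552519/6191448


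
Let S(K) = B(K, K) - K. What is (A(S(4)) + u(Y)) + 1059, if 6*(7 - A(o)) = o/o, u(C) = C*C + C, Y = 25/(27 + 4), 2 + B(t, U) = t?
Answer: 6153995/5766 ≈ 1067.3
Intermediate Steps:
B(t, U) = -2 + t
S(K) = -2 (S(K) = (-2 + K) - K = -2)
Y = 25/31 ≈ 0.80645
u(C) = C + C² (u(C) = C² + C = C + C²)
A(o) = 41/6 (A(o) = 7 - o/(6*o) = 7 - ⅙*1 = 7 - ⅙ = 41/6)
(A(S(4)) + u(Y)) + 1059 = (41/6 + 25*(1 + 25/31)/31) + 1059 = (41/6 + (25/31)*(56/31)) + 1059 = (41/6 + 1400/961) + 1059 = 47801/5766 + 1059 = 6153995/5766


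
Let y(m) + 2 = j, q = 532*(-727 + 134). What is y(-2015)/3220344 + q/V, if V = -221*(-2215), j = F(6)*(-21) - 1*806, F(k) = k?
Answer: -29894072081/46364902740 ≈ -0.64476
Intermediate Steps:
q = -315476 (q = 532*(-593) = -315476)
j = -932 (j = 6*(-21) - 1*806 = -126 - 806 = -932)
y(m) = -934 (y(m) = -2 - 932 = -934)
V = 489515
y(-2015)/3220344 + q/V = -934/3220344 - 315476/489515 = -934*1/3220344 - 315476*1/489515 = -467/1610172 - 315476/489515 = -29894072081/46364902740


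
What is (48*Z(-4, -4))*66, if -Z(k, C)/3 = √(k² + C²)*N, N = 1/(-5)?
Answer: 38016*√2/5 ≈ 10753.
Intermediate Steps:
N = -⅕ ≈ -0.20000
Z(k, C) = 3*√(C² + k²)/5 (Z(k, C) = -3*√(k² + C²)*(-1)/5 = -3*√(C² + k²)*(-1)/5 = -(-3)*√(C² + k²)/5 = 3*√(C² + k²)/5)
(48*Z(-4, -4))*66 = (48*(3*√((-4)² + (-4)²)/5))*66 = (48*(3*√(16 + 16)/5))*66 = (48*(3*√32/5))*66 = (48*(3*(4*√2)/5))*66 = (48*(12*√2/5))*66 = (576*√2/5)*66 = 38016*√2/5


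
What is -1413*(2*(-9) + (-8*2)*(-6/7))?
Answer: 42390/7 ≈ 6055.7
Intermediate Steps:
-1413*(2*(-9) + (-8*2)*(-6/7)) = -1413*(-18 - (-96)/7) = -1413*(-18 - 16*(-6/7)) = -1413*(-18 + 96/7) = -1413*(-30/7) = 42390/7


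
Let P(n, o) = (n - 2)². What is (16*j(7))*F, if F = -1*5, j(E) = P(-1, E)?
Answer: -720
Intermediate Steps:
P(n, o) = (-2 + n)²
j(E) = 9 (j(E) = (-2 - 1)² = (-3)² = 9)
F = -5
(16*j(7))*F = (16*9)*(-5) = 144*(-5) = -720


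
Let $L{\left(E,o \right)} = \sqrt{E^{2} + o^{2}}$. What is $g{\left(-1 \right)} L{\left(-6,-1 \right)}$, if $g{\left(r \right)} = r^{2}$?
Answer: $\sqrt{37} \approx 6.0828$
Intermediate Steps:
$g{\left(-1 \right)} L{\left(-6,-1 \right)} = \left(-1\right)^{2} \sqrt{\left(-6\right)^{2} + \left(-1\right)^{2}} = 1 \sqrt{36 + 1} = 1 \sqrt{37} = \sqrt{37}$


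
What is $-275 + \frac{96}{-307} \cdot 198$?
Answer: $- \frac{103433}{307} \approx -336.92$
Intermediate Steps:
$-275 + \frac{96}{-307} \cdot 198 = -275 + 96 \left(- \frac{1}{307}\right) 198 = -275 - \frac{19008}{307} = - \frac{103433}{307}$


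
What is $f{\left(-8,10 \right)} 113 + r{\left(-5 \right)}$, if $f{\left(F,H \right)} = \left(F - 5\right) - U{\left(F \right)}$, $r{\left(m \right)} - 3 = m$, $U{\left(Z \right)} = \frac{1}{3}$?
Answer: $- \frac{4526}{3} \approx -1508.7$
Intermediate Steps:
$U{\left(Z \right)} = \frac{1}{3}$
$r{\left(m \right)} = 3 + m$
$f{\left(F,H \right)} = - \frac{16}{3} + F$ ($f{\left(F,H \right)} = \left(F - 5\right) - \frac{1}{3} = \left(-5 + F\right) - \frac{1}{3} = - \frac{16}{3} + F$)
$f{\left(-8,10 \right)} 113 + r{\left(-5 \right)} = \left(- \frac{16}{3} - 8\right) 113 + \left(3 - 5\right) = \left(- \frac{40}{3}\right) 113 - 2 = - \frac{4520}{3} - 2 = - \frac{4526}{3}$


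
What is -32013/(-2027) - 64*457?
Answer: -59253683/2027 ≈ -29232.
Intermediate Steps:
-32013/(-2027) - 64*457 = -32013*(-1/2027) - 29248 = 32013/2027 - 29248 = -59253683/2027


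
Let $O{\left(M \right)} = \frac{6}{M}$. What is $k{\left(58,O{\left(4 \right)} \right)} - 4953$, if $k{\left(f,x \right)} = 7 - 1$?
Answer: $-4947$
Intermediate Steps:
$k{\left(f,x \right)} = 6$
$k{\left(58,O{\left(4 \right)} \right)} - 4953 = 6 - 4953 = -4947$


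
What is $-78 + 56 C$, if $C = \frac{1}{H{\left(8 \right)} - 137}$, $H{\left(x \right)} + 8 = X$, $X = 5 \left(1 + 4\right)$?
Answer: $- \frac{1177}{15} \approx -78.467$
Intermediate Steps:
$X = 25$ ($X = 5 \cdot 5 = 25$)
$H{\left(x \right)} = 17$ ($H{\left(x \right)} = -8 + 25 = 17$)
$C = - \frac{1}{120}$ ($C = \frac{1}{17 - 137} = \frac{1}{-120} = - \frac{1}{120} \approx -0.0083333$)
$-78 + 56 C = -78 + 56 \left(- \frac{1}{120}\right) = -78 - \frac{7}{15} = - \frac{1177}{15}$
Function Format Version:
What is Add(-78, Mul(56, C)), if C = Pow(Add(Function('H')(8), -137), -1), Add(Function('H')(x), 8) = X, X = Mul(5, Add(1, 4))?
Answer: Rational(-1177, 15) ≈ -78.467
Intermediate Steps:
X = 25 (X = Mul(5, 5) = 25)
Function('H')(x) = 17 (Function('H')(x) = Add(-8, 25) = 17)
C = Rational(-1, 120) (C = Pow(Add(17, -137), -1) = Pow(-120, -1) = Rational(-1, 120) ≈ -0.0083333)
Add(-78, Mul(56, C)) = Add(-78, Mul(56, Rational(-1, 120))) = Add(-78, Rational(-7, 15)) = Rational(-1177, 15)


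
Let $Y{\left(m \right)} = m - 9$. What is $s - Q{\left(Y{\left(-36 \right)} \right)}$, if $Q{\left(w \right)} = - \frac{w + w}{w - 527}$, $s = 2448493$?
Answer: $\frac{700269043}{286} \approx 2.4485 \cdot 10^{6}$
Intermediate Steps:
$Y{\left(m \right)} = -9 + m$
$Q{\left(w \right)} = - \frac{2 w}{-527 + w}$
$s - Q{\left(Y{\left(-36 \right)} \right)} = 2448493 - - \frac{2 \left(-9 - 36\right)}{-527 - 45} = 2448493 - \left(-2\right) \left(-45\right) \frac{1}{-527 - 45} = 2448493 - \left(-2\right) \left(-45\right) \frac{1}{-572} = 2448493 - \left(-2\right) \left(-45\right) \left(- \frac{1}{572}\right) = 2448493 - - \frac{45}{286} = 2448493 + \frac{45}{286} = \frac{700269043}{286}$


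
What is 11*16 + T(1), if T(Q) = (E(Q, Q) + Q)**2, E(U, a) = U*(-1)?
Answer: 176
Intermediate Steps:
E(U, a) = -U
T(Q) = 0 (T(Q) = (-Q + Q)**2 = 0**2 = 0)
11*16 + T(1) = 11*16 + 0 = 176 + 0 = 176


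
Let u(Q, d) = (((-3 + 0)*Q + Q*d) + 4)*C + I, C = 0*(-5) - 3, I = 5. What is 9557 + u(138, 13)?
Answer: 5410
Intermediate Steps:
C = -3 (C = 0 - 3 = -3)
u(Q, d) = -7 + 9*Q - 3*Q*d (u(Q, d) = (((-3 + 0)*Q + Q*d) + 4)*(-3) + 5 = ((-3*Q + Q*d) + 4)*(-3) + 5 = (4 - 3*Q + Q*d)*(-3) + 5 = (-12 + 9*Q - 3*Q*d) + 5 = -7 + 9*Q - 3*Q*d)
9557 + u(138, 13) = 9557 + (-7 + 9*138 - 3*138*13) = 9557 + (-7 + 1242 - 5382) = 9557 - 4147 = 5410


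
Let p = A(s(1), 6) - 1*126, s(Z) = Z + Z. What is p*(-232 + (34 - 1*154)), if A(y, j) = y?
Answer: 43648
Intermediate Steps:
s(Z) = 2*Z
p = -124 (p = 2*1 - 1*126 = 2 - 126 = -124)
p*(-232 + (34 - 1*154)) = -124*(-232 + (34 - 1*154)) = -124*(-232 + (34 - 154)) = -124*(-232 - 120) = -124*(-352) = 43648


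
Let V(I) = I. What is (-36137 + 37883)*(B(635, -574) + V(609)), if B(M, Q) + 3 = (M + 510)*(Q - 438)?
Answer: -2022101964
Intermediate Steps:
B(M, Q) = -3 + (-438 + Q)*(510 + M) (B(M, Q) = -3 + (M + 510)*(Q - 438) = -3 + (510 + M)*(-438 + Q) = -3 + (-438 + Q)*(510 + M))
(-36137 + 37883)*(B(635, -574) + V(609)) = (-36137 + 37883)*((-223383 - 438*635 + 510*(-574) + 635*(-574)) + 609) = 1746*((-223383 - 278130 - 292740 - 364490) + 609) = 1746*(-1158743 + 609) = 1746*(-1158134) = -2022101964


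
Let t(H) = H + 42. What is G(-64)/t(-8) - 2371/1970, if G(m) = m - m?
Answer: -2371/1970 ≈ -1.2036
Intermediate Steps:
t(H) = 42 + H
G(m) = 0
G(-64)/t(-8) - 2371/1970 = 0/(42 - 8) - 2371/1970 = 0/34 - 2371*1/1970 = 0*(1/34) - 2371/1970 = 0 - 2371/1970 = -2371/1970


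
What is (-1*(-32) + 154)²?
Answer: 34596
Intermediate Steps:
(-1*(-32) + 154)² = (32 + 154)² = 186² = 34596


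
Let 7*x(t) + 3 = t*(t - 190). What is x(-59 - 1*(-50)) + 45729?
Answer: 321891/7 ≈ 45984.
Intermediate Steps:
x(t) = -3/7 + t*(-190 + t)/7 (x(t) = -3/7 + (t*(t - 190))/7 = -3/7 + (t*(-190 + t))/7 = -3/7 + t*(-190 + t)/7)
x(-59 - 1*(-50)) + 45729 = (-3/7 - 190*(-59 - 1*(-50))/7 + (-59 - 1*(-50))**2/7) + 45729 = (-3/7 - 190*(-59 + 50)/7 + (-59 + 50)**2/7) + 45729 = (-3/7 - 190/7*(-9) + (1/7)*(-9)**2) + 45729 = (-3/7 + 1710/7 + (1/7)*81) + 45729 = (-3/7 + 1710/7 + 81/7) + 45729 = 1788/7 + 45729 = 321891/7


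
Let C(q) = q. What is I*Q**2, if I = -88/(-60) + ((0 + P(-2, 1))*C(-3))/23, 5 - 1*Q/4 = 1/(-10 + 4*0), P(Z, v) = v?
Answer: 1598748/2875 ≈ 556.09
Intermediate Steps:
Q = 102/5 (Q = 20 - 4/(-10 + 4*0) = 20 - 4/(-10 + 0) = 20 - 4/(-10) = 20 - 4*(-1/10) = 20 + 2/5 = 102/5 ≈ 20.400)
I = 461/345 (I = -88/(-60) + ((0 + 1)*(-3))/23 = -88*(-1/60) + (1*(-3))*(1/23) = 22/15 - 3*1/23 = 22/15 - 3/23 = 461/345 ≈ 1.3362)
I*Q**2 = 461*(102/5)**2/345 = (461/345)*(10404/25) = 1598748/2875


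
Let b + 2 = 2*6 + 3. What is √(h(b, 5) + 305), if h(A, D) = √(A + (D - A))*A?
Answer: √(305 + 13*√5) ≈ 18.278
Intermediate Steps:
b = 13 (b = -2 + (2*6 + 3) = -2 + (12 + 3) = -2 + 15 = 13)
h(A, D) = A*√D (h(A, D) = √D*A = A*√D)
√(h(b, 5) + 305) = √(13*√5 + 305) = √(305 + 13*√5)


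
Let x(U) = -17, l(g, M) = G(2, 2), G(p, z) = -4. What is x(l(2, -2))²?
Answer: 289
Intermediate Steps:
l(g, M) = -4
x(l(2, -2))² = (-17)² = 289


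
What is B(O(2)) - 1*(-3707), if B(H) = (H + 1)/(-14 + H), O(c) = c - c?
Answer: 51897/14 ≈ 3706.9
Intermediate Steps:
O(c) = 0
B(H) = (1 + H)/(-14 + H)
B(O(2)) - 1*(-3707) = (1 + 0)/(-14 + 0) - 1*(-3707) = 1/(-14) + 3707 = -1/14*1 + 3707 = -1/14 + 3707 = 51897/14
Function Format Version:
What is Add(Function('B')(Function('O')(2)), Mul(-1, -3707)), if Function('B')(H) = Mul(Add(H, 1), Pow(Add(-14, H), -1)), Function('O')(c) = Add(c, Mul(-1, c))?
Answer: Rational(51897, 14) ≈ 3706.9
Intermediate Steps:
Function('O')(c) = 0
Function('B')(H) = Mul(Pow(Add(-14, H), -1), Add(1, H)) (Function('B')(H) = Mul(Add(1, H), Pow(Add(-14, H), -1)) = Mul(Pow(Add(-14, H), -1), Add(1, H)))
Add(Function('B')(Function('O')(2)), Mul(-1, -3707)) = Add(Mul(Pow(Add(-14, 0), -1), Add(1, 0)), Mul(-1, -3707)) = Add(Mul(Pow(-14, -1), 1), 3707) = Add(Mul(Rational(-1, 14), 1), 3707) = Add(Rational(-1, 14), 3707) = Rational(51897, 14)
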